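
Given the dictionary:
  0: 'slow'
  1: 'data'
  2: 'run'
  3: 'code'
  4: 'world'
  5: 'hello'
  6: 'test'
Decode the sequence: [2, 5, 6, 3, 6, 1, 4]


Look up each index in the dictionary:
  2 -> 'run'
  5 -> 'hello'
  6 -> 'test'
  3 -> 'code'
  6 -> 'test'
  1 -> 'data'
  4 -> 'world'

Decoded: "run hello test code test data world"


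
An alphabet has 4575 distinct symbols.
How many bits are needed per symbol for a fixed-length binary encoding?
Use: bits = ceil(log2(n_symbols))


log2(4575) = 12.1596
Bracket: 2^12 = 4096 < 4575 <= 2^13 = 8192
So ceil(log2(4575)) = 13

bits = ceil(log2(4575)) = ceil(12.1596) = 13 bits


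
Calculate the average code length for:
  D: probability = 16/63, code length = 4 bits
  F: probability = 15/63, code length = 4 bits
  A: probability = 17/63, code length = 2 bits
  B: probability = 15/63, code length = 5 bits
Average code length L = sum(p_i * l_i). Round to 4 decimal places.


Weighted contributions p_i * l_i:
  D: (16/63) * 4 = 64/63
  F: (15/63) * 4 = 60/63
  A: (17/63) * 2 = 34/63
  B: (15/63) * 5 = 75/63
Sum = (64 + 60 + 34 + 75)/63 = 233/63

L = 233/63 = 3.6984 bits/symbol


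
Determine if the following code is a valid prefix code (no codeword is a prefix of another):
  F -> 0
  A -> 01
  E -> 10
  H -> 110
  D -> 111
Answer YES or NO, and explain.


Checking each pair (does one codeword prefix another?):
  F='0' vs A='01': prefix -- VIOLATION

NO -- this is NOT a valid prefix code. F (0) is a prefix of A (01).


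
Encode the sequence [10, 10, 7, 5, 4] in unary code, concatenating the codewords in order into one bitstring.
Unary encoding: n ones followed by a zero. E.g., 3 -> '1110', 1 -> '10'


Encode each number as n ones followed by a terminating 0:
  10 -> 11111111110 (11 bits)
  10 -> 11111111110 (11 bits)
  7 -> 11111110 (8 bits)
  5 -> 111110 (6 bits)
  4 -> 11110 (5 bits)
Total length = 11 + 11 + 8 + 6 + 5 = 41 bits.

Unary([10, 10, 7, 5, 4]) = 11111111110111111111101111111011111011110 (41 bits)


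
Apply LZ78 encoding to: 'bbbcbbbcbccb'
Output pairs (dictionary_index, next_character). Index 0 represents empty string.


LZ78 encoding steps:
Dictionary: {0: ''}
Step 1: w='' (idx 0), next='b' -> output (0, 'b'), add 'b' as idx 1
Step 2: w='b' (idx 1), next='b' -> output (1, 'b'), add 'bb' as idx 2
Step 3: w='' (idx 0), next='c' -> output (0, 'c'), add 'c' as idx 3
Step 4: w='bb' (idx 2), next='b' -> output (2, 'b'), add 'bbb' as idx 4
Step 5: w='c' (idx 3), next='b' -> output (3, 'b'), add 'cb' as idx 5
Step 6: w='c' (idx 3), next='c' -> output (3, 'c'), add 'cc' as idx 6
Step 7: w='b' (idx 1), end of input -> output (1, '')


Encoded: [(0, 'b'), (1, 'b'), (0, 'c'), (2, 'b'), (3, 'b'), (3, 'c'), (1, '')]


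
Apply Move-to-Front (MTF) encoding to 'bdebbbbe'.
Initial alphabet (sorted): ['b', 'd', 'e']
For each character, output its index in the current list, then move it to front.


MTF encoding:
'b': index 0 in ['b', 'd', 'e'] -> ['b', 'd', 'e']
'd': index 1 in ['b', 'd', 'e'] -> ['d', 'b', 'e']
'e': index 2 in ['d', 'b', 'e'] -> ['e', 'd', 'b']
'b': index 2 in ['e', 'd', 'b'] -> ['b', 'e', 'd']
'b': index 0 in ['b', 'e', 'd'] -> ['b', 'e', 'd']
'b': index 0 in ['b', 'e', 'd'] -> ['b', 'e', 'd']
'b': index 0 in ['b', 'e', 'd'] -> ['b', 'e', 'd']
'e': index 1 in ['b', 'e', 'd'] -> ['e', 'b', 'd']


Output: [0, 1, 2, 2, 0, 0, 0, 1]


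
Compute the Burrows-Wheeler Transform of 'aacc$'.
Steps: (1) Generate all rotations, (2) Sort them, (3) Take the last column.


Rotations (sorted):
  0: $aacc -> last char: c
  1: aacc$ -> last char: $
  2: acc$a -> last char: a
  3: c$aac -> last char: c
  4: cc$aa -> last char: a


BWT = c$aca


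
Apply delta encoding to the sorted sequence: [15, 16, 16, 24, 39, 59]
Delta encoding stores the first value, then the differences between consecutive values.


First value: 15
Deltas:
  16 - 15 = 1
  16 - 16 = 0
  24 - 16 = 8
  39 - 24 = 15
  59 - 39 = 20


Delta encoded: [15, 1, 0, 8, 15, 20]


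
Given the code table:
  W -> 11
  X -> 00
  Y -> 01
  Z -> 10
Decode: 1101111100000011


Decoding:
11 -> W
01 -> Y
11 -> W
11 -> W
00 -> X
00 -> X
00 -> X
11 -> W


Result: WYWWXXXW


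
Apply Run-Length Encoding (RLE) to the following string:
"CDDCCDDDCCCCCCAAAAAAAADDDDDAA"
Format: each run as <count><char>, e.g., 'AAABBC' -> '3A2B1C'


Scanning runs left to right:
  i=0: run of 'C' x 1 -> '1C'
  i=1: run of 'D' x 2 -> '2D'
  i=3: run of 'C' x 2 -> '2C'
  i=5: run of 'D' x 3 -> '3D'
  i=8: run of 'C' x 6 -> '6C'
  i=14: run of 'A' x 8 -> '8A'
  i=22: run of 'D' x 5 -> '5D'
  i=27: run of 'A' x 2 -> '2A'

RLE = 1C2D2C3D6C8A5D2A


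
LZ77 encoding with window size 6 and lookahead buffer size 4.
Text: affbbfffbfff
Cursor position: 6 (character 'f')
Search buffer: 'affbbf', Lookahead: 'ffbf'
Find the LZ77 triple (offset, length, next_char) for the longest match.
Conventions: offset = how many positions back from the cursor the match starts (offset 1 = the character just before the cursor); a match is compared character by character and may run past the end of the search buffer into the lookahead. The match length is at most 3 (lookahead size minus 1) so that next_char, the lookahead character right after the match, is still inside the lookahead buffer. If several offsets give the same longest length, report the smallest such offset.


Try each offset into the search buffer:
  offset=1 (pos 5, char 'f'): match length 2
  offset=2 (pos 4, char 'b'): match length 0
  offset=3 (pos 3, char 'b'): match length 0
  offset=4 (pos 2, char 'f'): match length 1
  offset=5 (pos 1, char 'f'): match length 3
  offset=6 (pos 0, char 'a'): match length 0
Longest match has length 3 at offset 5.
next_char = character at position 6 + 3 = 9 -> 'f'

Best match: offset=5, length=3 (matching 'ffb' starting at position 1)
LZ77 triple: (5, 3, 'f')


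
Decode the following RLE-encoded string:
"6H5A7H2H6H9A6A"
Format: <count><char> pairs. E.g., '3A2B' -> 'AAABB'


Expanding each <count><char> pair:
  6H -> 'HHHHHH'
  5A -> 'AAAAA'
  7H -> 'HHHHHHH'
  2H -> 'HH'
  6H -> 'HHHHHH'
  9A -> 'AAAAAAAAA'
  6A -> 'AAAAAA'

Decoded = HHHHHHAAAAAHHHHHHHHHHHHHHHAAAAAAAAAAAAAAA


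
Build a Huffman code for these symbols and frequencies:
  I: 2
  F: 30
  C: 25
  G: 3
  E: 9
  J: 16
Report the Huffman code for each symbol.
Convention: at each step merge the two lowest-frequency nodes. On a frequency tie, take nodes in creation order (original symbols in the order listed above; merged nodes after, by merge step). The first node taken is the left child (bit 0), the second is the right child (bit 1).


Huffman tree construction:
Step 1: Merge I(2) + G(3) = 5
Step 2: Merge (I+G)(5) + E(9) = 14
Step 3: Merge ((I+G)+E)(14) + J(16) = 30
Step 4: Merge C(25) + F(30) = 55
Step 5: Merge (((I+G)+E)+J)(30) + (C+F)(55) = 85
Read each symbol's code off the tree from the root (left child = 0, right child = 1).

Codes:
  I: 0000 (length 4)
  F: 11 (length 2)
  C: 10 (length 2)
  G: 0001 (length 4)
  E: 001 (length 3)
  J: 01 (length 2)
Average code length: 189/85 = 2.2235 bits/symbol


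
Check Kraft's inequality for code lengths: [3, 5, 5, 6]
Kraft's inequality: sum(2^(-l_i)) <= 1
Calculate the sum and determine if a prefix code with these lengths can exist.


Sum = 2^(-3) + 2^(-5) + 2^(-5) + 2^(-6)
    = 0.125 + 0.03125 + 0.03125 + 0.015625
    = 13/64 = 0.203125
Since 0.203125 <= 1, Kraft's inequality IS satisfied.
A prefix code with these lengths CAN exist.

Kraft sum = 0.203125. Satisfied.


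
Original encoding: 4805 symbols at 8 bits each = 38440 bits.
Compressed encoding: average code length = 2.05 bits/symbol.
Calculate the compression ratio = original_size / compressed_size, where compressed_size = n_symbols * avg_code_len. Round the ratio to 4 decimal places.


original_size = n_symbols * orig_bits = 4805 * 8 = 38440 bits
compressed_size = n_symbols * avg_code_len = 4805 * 2.05 = 9850.25 bits
ratio = original_size / compressed_size = 38440 / 9850.25 = 3.9024

Compression ratio = 3.9024


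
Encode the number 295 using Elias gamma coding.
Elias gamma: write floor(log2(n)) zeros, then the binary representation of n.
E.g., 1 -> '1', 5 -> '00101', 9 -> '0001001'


num_bits = floor(log2(295)) + 1 = 9
leading_zeros = num_bits - 1 = 8
binary(295) = 100100111

Elias gamma(295) = '00000000' + '100100111' = 00000000100100111 (17 bits)


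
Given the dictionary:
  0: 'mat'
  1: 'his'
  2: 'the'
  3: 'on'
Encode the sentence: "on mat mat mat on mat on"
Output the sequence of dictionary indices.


Look up each word in the dictionary:
  'on' -> 3
  'mat' -> 0
  'mat' -> 0
  'mat' -> 0
  'on' -> 3
  'mat' -> 0
  'on' -> 3

Encoded: [3, 0, 0, 0, 3, 0, 3]


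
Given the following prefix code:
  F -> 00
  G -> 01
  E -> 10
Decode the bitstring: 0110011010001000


Decoding step by step:
Bits 01 -> G
Bits 10 -> E
Bits 01 -> G
Bits 10 -> E
Bits 10 -> E
Bits 00 -> F
Bits 10 -> E
Bits 00 -> F


Decoded message: GEGEEFEF


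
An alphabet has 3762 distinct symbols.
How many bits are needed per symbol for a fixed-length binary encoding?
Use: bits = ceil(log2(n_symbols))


log2(3762) = 11.8773
Bracket: 2^11 = 2048 < 3762 <= 2^12 = 4096
So ceil(log2(3762)) = 12

bits = ceil(log2(3762)) = ceil(11.8773) = 12 bits


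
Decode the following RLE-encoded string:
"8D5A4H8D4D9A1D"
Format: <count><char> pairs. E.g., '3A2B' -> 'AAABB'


Expanding each <count><char> pair:
  8D -> 'DDDDDDDD'
  5A -> 'AAAAA'
  4H -> 'HHHH'
  8D -> 'DDDDDDDD'
  4D -> 'DDDD'
  9A -> 'AAAAAAAAA'
  1D -> 'D'

Decoded = DDDDDDDDAAAAAHHHHDDDDDDDDDDDDAAAAAAAAAD


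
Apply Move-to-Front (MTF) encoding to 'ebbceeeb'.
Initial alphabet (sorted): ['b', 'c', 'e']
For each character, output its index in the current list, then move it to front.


MTF encoding:
'e': index 2 in ['b', 'c', 'e'] -> ['e', 'b', 'c']
'b': index 1 in ['e', 'b', 'c'] -> ['b', 'e', 'c']
'b': index 0 in ['b', 'e', 'c'] -> ['b', 'e', 'c']
'c': index 2 in ['b', 'e', 'c'] -> ['c', 'b', 'e']
'e': index 2 in ['c', 'b', 'e'] -> ['e', 'c', 'b']
'e': index 0 in ['e', 'c', 'b'] -> ['e', 'c', 'b']
'e': index 0 in ['e', 'c', 'b'] -> ['e', 'c', 'b']
'b': index 2 in ['e', 'c', 'b'] -> ['b', 'e', 'c']


Output: [2, 1, 0, 2, 2, 0, 0, 2]


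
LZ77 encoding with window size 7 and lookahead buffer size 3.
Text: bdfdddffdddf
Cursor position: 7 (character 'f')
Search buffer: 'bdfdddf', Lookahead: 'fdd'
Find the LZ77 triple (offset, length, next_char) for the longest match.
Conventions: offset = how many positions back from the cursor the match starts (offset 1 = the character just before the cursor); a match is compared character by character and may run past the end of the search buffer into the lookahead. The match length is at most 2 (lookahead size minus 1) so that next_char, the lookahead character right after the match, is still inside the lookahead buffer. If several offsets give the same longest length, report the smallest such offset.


Try each offset into the search buffer:
  offset=1 (pos 6, char 'f'): match length 1
  offset=2 (pos 5, char 'd'): match length 0
  offset=3 (pos 4, char 'd'): match length 0
  offset=4 (pos 3, char 'd'): match length 0
  offset=5 (pos 2, char 'f'): match length 2
  offset=6 (pos 1, char 'd'): match length 0
  offset=7 (pos 0, char 'b'): match length 0
Longest match has length 2 at offset 5.
next_char = character at position 7 + 2 = 9 -> 'd'

Best match: offset=5, length=2 (matching 'fd' starting at position 2)
LZ77 triple: (5, 2, 'd')


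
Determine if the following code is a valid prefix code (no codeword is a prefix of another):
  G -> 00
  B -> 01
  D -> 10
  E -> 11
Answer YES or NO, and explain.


Checking each pair (does one codeword prefix another?):
  G='00' vs B='01': no prefix
  G='00' vs D='10': no prefix
  G='00' vs E='11': no prefix
  B='01' vs G='00': no prefix
  B='01' vs D='10': no prefix
  B='01' vs E='11': no prefix
  D='10' vs G='00': no prefix
  D='10' vs B='01': no prefix
  D='10' vs E='11': no prefix
  E='11' vs G='00': no prefix
  E='11' vs B='01': no prefix
  E='11' vs D='10': no prefix
No violation found over all pairs.

YES -- this is a valid prefix code. No codeword is a prefix of any other codeword.


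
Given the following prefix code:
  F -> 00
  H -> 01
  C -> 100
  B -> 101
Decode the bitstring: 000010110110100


Decoding step by step:
Bits 00 -> F
Bits 00 -> F
Bits 101 -> B
Bits 101 -> B
Bits 101 -> B
Bits 00 -> F


Decoded message: FFBBBF


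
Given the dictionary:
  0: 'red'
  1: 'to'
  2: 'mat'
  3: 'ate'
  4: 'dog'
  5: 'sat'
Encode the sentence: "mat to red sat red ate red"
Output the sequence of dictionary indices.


Look up each word in the dictionary:
  'mat' -> 2
  'to' -> 1
  'red' -> 0
  'sat' -> 5
  'red' -> 0
  'ate' -> 3
  'red' -> 0

Encoded: [2, 1, 0, 5, 0, 3, 0]


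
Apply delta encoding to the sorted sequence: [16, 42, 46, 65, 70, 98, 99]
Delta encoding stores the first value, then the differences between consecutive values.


First value: 16
Deltas:
  42 - 16 = 26
  46 - 42 = 4
  65 - 46 = 19
  70 - 65 = 5
  98 - 70 = 28
  99 - 98 = 1


Delta encoded: [16, 26, 4, 19, 5, 28, 1]


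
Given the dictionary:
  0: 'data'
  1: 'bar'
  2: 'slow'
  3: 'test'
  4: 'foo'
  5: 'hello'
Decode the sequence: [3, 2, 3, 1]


Look up each index in the dictionary:
  3 -> 'test'
  2 -> 'slow'
  3 -> 'test'
  1 -> 'bar'

Decoded: "test slow test bar"


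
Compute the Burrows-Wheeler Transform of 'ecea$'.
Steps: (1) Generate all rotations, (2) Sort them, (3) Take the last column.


Rotations (sorted):
  0: $ecea -> last char: a
  1: a$ece -> last char: e
  2: cea$e -> last char: e
  3: ea$ec -> last char: c
  4: ecea$ -> last char: $


BWT = aeec$


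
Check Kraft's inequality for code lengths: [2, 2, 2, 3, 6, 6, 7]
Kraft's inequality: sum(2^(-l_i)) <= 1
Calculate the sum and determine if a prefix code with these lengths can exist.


Sum = 2^(-2) + 2^(-2) + 2^(-2) + 2^(-3) + 2^(-6) + 2^(-6) + 2^(-7)
    = 0.25 + 0.25 + 0.25 + 0.125 + 0.015625 + 0.015625 + 0.0078125
    = 117/128 = 0.9140625
Since 0.9140625 <= 1, Kraft's inequality IS satisfied.
A prefix code with these lengths CAN exist.

Kraft sum = 0.9140625. Satisfied.


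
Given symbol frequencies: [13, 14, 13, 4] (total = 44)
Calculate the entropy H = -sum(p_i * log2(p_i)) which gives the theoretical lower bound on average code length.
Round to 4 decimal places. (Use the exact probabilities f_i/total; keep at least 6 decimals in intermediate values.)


Per-symbol terms -p_i * log2(p_i) with p_i = f_i/44:
  p = 13/44 = 0.295455: log2(p) = -1.758992, -p*log2(p) = 0.519702
  p = 14/44 = 0.318182: log2(p) = -1.652077, -p*log2(p) = 0.525661
  p = 13/44 = 0.295455: log2(p) = -1.758992, -p*log2(p) = 0.519702
  p = 4/44 = 0.090909: log2(p) = -3.459432, -p*log2(p) = 0.314494
H = 0.519702 + 0.525661 + 0.519702 + 0.314494 = 1.879559

H = 1.8796 bits/symbol


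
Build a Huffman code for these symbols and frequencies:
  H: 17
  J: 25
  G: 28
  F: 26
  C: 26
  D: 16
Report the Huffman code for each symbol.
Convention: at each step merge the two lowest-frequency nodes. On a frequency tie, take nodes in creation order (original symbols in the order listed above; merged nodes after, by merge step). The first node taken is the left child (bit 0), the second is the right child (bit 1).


Huffman tree construction:
Step 1: Merge D(16) + H(17) = 33
Step 2: Merge J(25) + F(26) = 51
Step 3: Merge C(26) + G(28) = 54
Step 4: Merge (D+H)(33) + (J+F)(51) = 84
Step 5: Merge (C+G)(54) + ((D+H)+(J+F))(84) = 138
Read each symbol's code off the tree from the root (left child = 0, right child = 1).

Codes:
  H: 101 (length 3)
  J: 110 (length 3)
  G: 01 (length 2)
  F: 111 (length 3)
  C: 00 (length 2)
  D: 100 (length 3)
Average code length: 360/138 = 2.6087 bits/symbol


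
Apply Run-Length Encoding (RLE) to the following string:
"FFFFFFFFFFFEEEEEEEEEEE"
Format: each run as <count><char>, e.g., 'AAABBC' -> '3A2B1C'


Scanning runs left to right:
  i=0: run of 'F' x 11 -> '11F'
  i=11: run of 'E' x 11 -> '11E'

RLE = 11F11E


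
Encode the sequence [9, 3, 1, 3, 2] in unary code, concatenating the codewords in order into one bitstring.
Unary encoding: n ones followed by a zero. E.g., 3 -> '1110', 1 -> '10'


Encode each number as n ones followed by a terminating 0:
  9 -> 1111111110 (10 bits)
  3 -> 1110 (4 bits)
  1 -> 10 (2 bits)
  3 -> 1110 (4 bits)
  2 -> 110 (3 bits)
Total length = 10 + 4 + 2 + 4 + 3 = 23 bits.

Unary([9, 3, 1, 3, 2]) = 11111111101110101110110 (23 bits)


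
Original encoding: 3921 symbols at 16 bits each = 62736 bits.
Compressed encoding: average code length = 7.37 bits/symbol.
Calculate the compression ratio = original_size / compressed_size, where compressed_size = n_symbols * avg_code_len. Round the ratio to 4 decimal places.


original_size = n_symbols * orig_bits = 3921 * 16 = 62736 bits
compressed_size = n_symbols * avg_code_len = 3921 * 7.37 = 28897.77 bits
ratio = original_size / compressed_size = 62736 / 28897.77 = 2.171

Compression ratio = 2.171


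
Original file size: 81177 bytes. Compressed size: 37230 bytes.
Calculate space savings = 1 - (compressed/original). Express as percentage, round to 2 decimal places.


ratio = compressed/original = 37230/81177 = 0.458627
savings = 1 - ratio = 1 - 0.458627 = 0.541373
as a percentage: 0.541373 * 100 = 54.14%

Space savings = 1 - 37230/81177 = 54.14%


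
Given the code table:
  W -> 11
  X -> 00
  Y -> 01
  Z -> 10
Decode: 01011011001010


Decoding:
01 -> Y
01 -> Y
10 -> Z
11 -> W
00 -> X
10 -> Z
10 -> Z


Result: YYZWXZZ


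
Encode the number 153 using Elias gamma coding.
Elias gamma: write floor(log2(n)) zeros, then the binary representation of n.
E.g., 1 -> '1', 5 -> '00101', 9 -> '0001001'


num_bits = floor(log2(153)) + 1 = 8
leading_zeros = num_bits - 1 = 7
binary(153) = 10011001

Elias gamma(153) = '0000000' + '10011001' = 000000010011001 (15 bits)


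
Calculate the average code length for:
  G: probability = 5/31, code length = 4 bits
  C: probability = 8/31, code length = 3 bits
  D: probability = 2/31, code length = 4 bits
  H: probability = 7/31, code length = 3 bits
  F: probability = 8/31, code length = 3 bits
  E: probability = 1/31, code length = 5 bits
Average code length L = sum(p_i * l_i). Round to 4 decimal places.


Weighted contributions p_i * l_i:
  G: (5/31) * 4 = 20/31
  C: (8/31) * 3 = 24/31
  D: (2/31) * 4 = 8/31
  H: (7/31) * 3 = 21/31
  F: (8/31) * 3 = 24/31
  E: (1/31) * 5 = 5/31
Sum = (20 + 24 + 8 + 21 + 24 + 5)/31 = 102/31

L = 102/31 = 3.2903 bits/symbol


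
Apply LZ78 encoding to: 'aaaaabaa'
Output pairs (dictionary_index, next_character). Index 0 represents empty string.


LZ78 encoding steps:
Dictionary: {0: ''}
Step 1: w='' (idx 0), next='a' -> output (0, 'a'), add 'a' as idx 1
Step 2: w='a' (idx 1), next='a' -> output (1, 'a'), add 'aa' as idx 2
Step 3: w='aa' (idx 2), next='b' -> output (2, 'b'), add 'aab' as idx 3
Step 4: w='aa' (idx 2), end of input -> output (2, '')


Encoded: [(0, 'a'), (1, 'a'), (2, 'b'), (2, '')]


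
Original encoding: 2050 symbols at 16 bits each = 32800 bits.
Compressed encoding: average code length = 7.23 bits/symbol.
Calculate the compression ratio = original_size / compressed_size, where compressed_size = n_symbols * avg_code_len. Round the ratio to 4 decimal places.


original_size = n_symbols * orig_bits = 2050 * 16 = 32800 bits
compressed_size = n_symbols * avg_code_len = 2050 * 7.23 = 14821.5 bits
ratio = original_size / compressed_size = 32800 / 14821.5 = 2.213

Compression ratio = 2.213


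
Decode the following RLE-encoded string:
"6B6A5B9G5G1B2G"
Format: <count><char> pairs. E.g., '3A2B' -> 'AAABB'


Expanding each <count><char> pair:
  6B -> 'BBBBBB'
  6A -> 'AAAAAA'
  5B -> 'BBBBB'
  9G -> 'GGGGGGGGG'
  5G -> 'GGGGG'
  1B -> 'B'
  2G -> 'GG'

Decoded = BBBBBBAAAAAABBBBBGGGGGGGGGGGGGGBGG


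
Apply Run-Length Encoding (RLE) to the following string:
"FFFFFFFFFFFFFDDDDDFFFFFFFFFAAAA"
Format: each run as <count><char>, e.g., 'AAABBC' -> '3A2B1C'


Scanning runs left to right:
  i=0: run of 'F' x 13 -> '13F'
  i=13: run of 'D' x 5 -> '5D'
  i=18: run of 'F' x 9 -> '9F'
  i=27: run of 'A' x 4 -> '4A'

RLE = 13F5D9F4A


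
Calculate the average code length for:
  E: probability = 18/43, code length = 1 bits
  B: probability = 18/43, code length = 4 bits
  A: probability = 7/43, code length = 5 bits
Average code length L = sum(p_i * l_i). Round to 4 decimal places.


Weighted contributions p_i * l_i:
  E: (18/43) * 1 = 18/43
  B: (18/43) * 4 = 72/43
  A: (7/43) * 5 = 35/43
Sum = (18 + 72 + 35)/43 = 125/43

L = 125/43 = 2.9070 bits/symbol


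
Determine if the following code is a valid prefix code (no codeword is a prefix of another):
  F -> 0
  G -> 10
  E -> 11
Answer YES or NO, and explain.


Checking each pair (does one codeword prefix another?):
  F='0' vs G='10': no prefix
  F='0' vs E='11': no prefix
  G='10' vs F='0': no prefix
  G='10' vs E='11': no prefix
  E='11' vs F='0': no prefix
  E='11' vs G='10': no prefix
No violation found over all pairs.

YES -- this is a valid prefix code. No codeword is a prefix of any other codeword.


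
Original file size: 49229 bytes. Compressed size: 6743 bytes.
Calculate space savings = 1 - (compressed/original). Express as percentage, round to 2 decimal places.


ratio = compressed/original = 6743/49229 = 0.136972
savings = 1 - ratio = 1 - 0.136972 = 0.863028
as a percentage: 0.863028 * 100 = 86.3%

Space savings = 1 - 6743/49229 = 86.3%


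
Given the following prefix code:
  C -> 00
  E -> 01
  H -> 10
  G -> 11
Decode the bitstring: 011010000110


Decoding step by step:
Bits 01 -> E
Bits 10 -> H
Bits 10 -> H
Bits 00 -> C
Bits 01 -> E
Bits 10 -> H


Decoded message: EHHCEH


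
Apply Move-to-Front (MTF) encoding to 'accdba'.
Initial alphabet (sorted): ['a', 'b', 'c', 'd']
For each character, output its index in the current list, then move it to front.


MTF encoding:
'a': index 0 in ['a', 'b', 'c', 'd'] -> ['a', 'b', 'c', 'd']
'c': index 2 in ['a', 'b', 'c', 'd'] -> ['c', 'a', 'b', 'd']
'c': index 0 in ['c', 'a', 'b', 'd'] -> ['c', 'a', 'b', 'd']
'd': index 3 in ['c', 'a', 'b', 'd'] -> ['d', 'c', 'a', 'b']
'b': index 3 in ['d', 'c', 'a', 'b'] -> ['b', 'd', 'c', 'a']
'a': index 3 in ['b', 'd', 'c', 'a'] -> ['a', 'b', 'd', 'c']


Output: [0, 2, 0, 3, 3, 3]


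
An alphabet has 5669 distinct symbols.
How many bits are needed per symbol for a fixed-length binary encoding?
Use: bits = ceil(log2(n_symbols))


log2(5669) = 12.4689
Bracket: 2^12 = 4096 < 5669 <= 2^13 = 8192
So ceil(log2(5669)) = 13

bits = ceil(log2(5669)) = ceil(12.4689) = 13 bits


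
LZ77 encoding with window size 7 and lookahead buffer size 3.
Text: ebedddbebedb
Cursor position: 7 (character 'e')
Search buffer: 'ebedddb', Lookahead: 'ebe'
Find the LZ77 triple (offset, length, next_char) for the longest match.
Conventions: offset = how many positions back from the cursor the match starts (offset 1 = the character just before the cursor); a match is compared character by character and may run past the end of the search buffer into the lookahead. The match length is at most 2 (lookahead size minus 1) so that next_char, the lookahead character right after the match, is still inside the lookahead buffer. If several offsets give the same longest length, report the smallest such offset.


Try each offset into the search buffer:
  offset=1 (pos 6, char 'b'): match length 0
  offset=2 (pos 5, char 'd'): match length 0
  offset=3 (pos 4, char 'd'): match length 0
  offset=4 (pos 3, char 'd'): match length 0
  offset=5 (pos 2, char 'e'): match length 1
  offset=6 (pos 1, char 'b'): match length 0
  offset=7 (pos 0, char 'e'): match length 2
Longest match has length 2 at offset 7.
next_char = character at position 7 + 2 = 9 -> 'e'

Best match: offset=7, length=2 (matching 'eb' starting at position 0)
LZ77 triple: (7, 2, 'e')


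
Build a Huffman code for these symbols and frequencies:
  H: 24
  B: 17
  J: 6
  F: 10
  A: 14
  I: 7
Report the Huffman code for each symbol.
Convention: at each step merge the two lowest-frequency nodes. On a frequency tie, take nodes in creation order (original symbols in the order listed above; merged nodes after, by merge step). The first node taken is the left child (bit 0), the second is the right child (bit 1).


Huffman tree construction:
Step 1: Merge J(6) + I(7) = 13
Step 2: Merge F(10) + (J+I)(13) = 23
Step 3: Merge A(14) + B(17) = 31
Step 4: Merge (F+(J+I))(23) + H(24) = 47
Step 5: Merge (A+B)(31) + ((F+(J+I))+H)(47) = 78
Read each symbol's code off the tree from the root (left child = 0, right child = 1).

Codes:
  H: 11 (length 2)
  B: 01 (length 2)
  J: 1010 (length 4)
  F: 100 (length 3)
  A: 00 (length 2)
  I: 1011 (length 4)
Average code length: 192/78 = 2.4615 bits/symbol


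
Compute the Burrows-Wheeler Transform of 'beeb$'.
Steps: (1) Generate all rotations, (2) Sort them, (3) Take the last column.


Rotations (sorted):
  0: $beeb -> last char: b
  1: b$bee -> last char: e
  2: beeb$ -> last char: $
  3: eb$be -> last char: e
  4: eeb$b -> last char: b


BWT = be$eb


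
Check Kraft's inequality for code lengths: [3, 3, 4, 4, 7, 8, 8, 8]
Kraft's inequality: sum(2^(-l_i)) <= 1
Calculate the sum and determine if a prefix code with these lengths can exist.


Sum = 2^(-3) + 2^(-3) + 2^(-4) + 2^(-4) + 2^(-7) + 2^(-8) + 2^(-8) + 2^(-8)
    = 0.125 + 0.125 + 0.0625 + 0.0625 + 0.0078125 + 0.00390625 + 0.00390625 + 0.00390625
    = 101/256 = 0.39453125
Since 0.39453125 <= 1, Kraft's inequality IS satisfied.
A prefix code with these lengths CAN exist.

Kraft sum = 0.39453125. Satisfied.


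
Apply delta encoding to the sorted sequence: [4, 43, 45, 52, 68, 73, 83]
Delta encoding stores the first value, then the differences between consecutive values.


First value: 4
Deltas:
  43 - 4 = 39
  45 - 43 = 2
  52 - 45 = 7
  68 - 52 = 16
  73 - 68 = 5
  83 - 73 = 10


Delta encoded: [4, 39, 2, 7, 16, 5, 10]


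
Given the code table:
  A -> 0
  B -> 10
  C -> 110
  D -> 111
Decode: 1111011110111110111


Decoding:
111 -> D
10 -> B
111 -> D
10 -> B
111 -> D
110 -> C
111 -> D


Result: DBDBDCD


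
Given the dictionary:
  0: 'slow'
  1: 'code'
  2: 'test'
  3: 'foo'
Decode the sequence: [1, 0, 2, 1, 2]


Look up each index in the dictionary:
  1 -> 'code'
  0 -> 'slow'
  2 -> 'test'
  1 -> 'code'
  2 -> 'test'

Decoded: "code slow test code test"


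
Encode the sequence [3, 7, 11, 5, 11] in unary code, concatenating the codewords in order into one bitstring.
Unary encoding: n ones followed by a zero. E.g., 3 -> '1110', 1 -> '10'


Encode each number as n ones followed by a terminating 0:
  3 -> 1110 (4 bits)
  7 -> 11111110 (8 bits)
  11 -> 111111111110 (12 bits)
  5 -> 111110 (6 bits)
  11 -> 111111111110 (12 bits)
Total length = 4 + 8 + 12 + 6 + 12 = 42 bits.

Unary([3, 7, 11, 5, 11]) = 111011111110111111111110111110111111111110 (42 bits)


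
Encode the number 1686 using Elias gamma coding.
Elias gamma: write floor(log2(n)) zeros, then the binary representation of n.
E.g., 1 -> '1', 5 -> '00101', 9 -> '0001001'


num_bits = floor(log2(1686)) + 1 = 11
leading_zeros = num_bits - 1 = 10
binary(1686) = 11010010110

Elias gamma(1686) = '0000000000' + '11010010110' = 000000000011010010110 (21 bits)


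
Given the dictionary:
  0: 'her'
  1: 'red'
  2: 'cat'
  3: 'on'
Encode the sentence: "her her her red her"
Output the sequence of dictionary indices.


Look up each word in the dictionary:
  'her' -> 0
  'her' -> 0
  'her' -> 0
  'red' -> 1
  'her' -> 0

Encoded: [0, 0, 0, 1, 0]


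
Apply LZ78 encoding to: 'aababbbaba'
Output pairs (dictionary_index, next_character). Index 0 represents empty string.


LZ78 encoding steps:
Dictionary: {0: ''}
Step 1: w='' (idx 0), next='a' -> output (0, 'a'), add 'a' as idx 1
Step 2: w='a' (idx 1), next='b' -> output (1, 'b'), add 'ab' as idx 2
Step 3: w='ab' (idx 2), next='b' -> output (2, 'b'), add 'abb' as idx 3
Step 4: w='' (idx 0), next='b' -> output (0, 'b'), add 'b' as idx 4
Step 5: w='ab' (idx 2), next='a' -> output (2, 'a'), add 'aba' as idx 5


Encoded: [(0, 'a'), (1, 'b'), (2, 'b'), (0, 'b'), (2, 'a')]


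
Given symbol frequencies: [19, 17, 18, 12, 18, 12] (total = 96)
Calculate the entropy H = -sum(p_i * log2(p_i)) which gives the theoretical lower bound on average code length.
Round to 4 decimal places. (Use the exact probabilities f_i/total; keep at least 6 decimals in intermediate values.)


Per-symbol terms -p_i * log2(p_i) with p_i = f_i/96:
  p = 19/96 = 0.197917: log2(p) = -2.337035, -p*log2(p) = 0.462538
  p = 17/96 = 0.177083: log2(p) = -2.497500, -p*log2(p) = 0.442266
  p = 18/96 = 0.187500: log2(p) = -2.415037, -p*log2(p) = 0.452820
  p = 12/96 = 0.125000: log2(p) = -3.000000, -p*log2(p) = 0.375000
  p = 18/96 = 0.187500: log2(p) = -2.415037, -p*log2(p) = 0.452820
  p = 12/96 = 0.125000: log2(p) = -3.000000, -p*log2(p) = 0.375000
H = 0.462538 + 0.442266 + 0.452820 + 0.375000 + 0.452820 + 0.375000 = 2.560444

H = 2.5604 bits/symbol


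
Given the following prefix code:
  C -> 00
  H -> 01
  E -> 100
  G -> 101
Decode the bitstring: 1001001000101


Decoding step by step:
Bits 100 -> E
Bits 100 -> E
Bits 100 -> E
Bits 01 -> H
Bits 01 -> H


Decoded message: EEEHH


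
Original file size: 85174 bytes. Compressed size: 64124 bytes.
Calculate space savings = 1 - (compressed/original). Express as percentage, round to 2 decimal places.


ratio = compressed/original = 64124/85174 = 0.752859
savings = 1 - ratio = 1 - 0.752859 = 0.247141
as a percentage: 0.247141 * 100 = 24.71%

Space savings = 1 - 64124/85174 = 24.71%


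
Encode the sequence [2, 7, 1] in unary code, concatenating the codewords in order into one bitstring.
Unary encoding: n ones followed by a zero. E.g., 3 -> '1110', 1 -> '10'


Encode each number as n ones followed by a terminating 0:
  2 -> 110 (3 bits)
  7 -> 11111110 (8 bits)
  1 -> 10 (2 bits)
Total length = 3 + 8 + 2 = 13 bits.

Unary([2, 7, 1]) = 1101111111010 (13 bits)


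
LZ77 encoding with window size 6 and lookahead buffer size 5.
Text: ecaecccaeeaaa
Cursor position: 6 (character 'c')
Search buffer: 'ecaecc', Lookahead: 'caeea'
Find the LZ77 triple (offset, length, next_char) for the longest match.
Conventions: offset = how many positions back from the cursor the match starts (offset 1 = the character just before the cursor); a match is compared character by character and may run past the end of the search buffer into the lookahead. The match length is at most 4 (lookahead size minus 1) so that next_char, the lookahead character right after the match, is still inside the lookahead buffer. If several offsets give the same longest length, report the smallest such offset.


Try each offset into the search buffer:
  offset=1 (pos 5, char 'c'): match length 1
  offset=2 (pos 4, char 'c'): match length 1
  offset=3 (pos 3, char 'e'): match length 0
  offset=4 (pos 2, char 'a'): match length 0
  offset=5 (pos 1, char 'c'): match length 3
  offset=6 (pos 0, char 'e'): match length 0
Longest match has length 3 at offset 5.
next_char = character at position 6 + 3 = 9 -> 'e'

Best match: offset=5, length=3 (matching 'cae' starting at position 1)
LZ77 triple: (5, 3, 'e')


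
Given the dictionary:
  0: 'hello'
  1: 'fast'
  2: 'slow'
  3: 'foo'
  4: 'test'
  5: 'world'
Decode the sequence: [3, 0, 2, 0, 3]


Look up each index in the dictionary:
  3 -> 'foo'
  0 -> 'hello'
  2 -> 'slow'
  0 -> 'hello'
  3 -> 'foo'

Decoded: "foo hello slow hello foo"


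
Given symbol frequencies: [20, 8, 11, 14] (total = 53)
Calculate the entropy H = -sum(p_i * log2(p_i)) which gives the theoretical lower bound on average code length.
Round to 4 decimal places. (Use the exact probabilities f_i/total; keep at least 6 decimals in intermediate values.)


Per-symbol terms -p_i * log2(p_i) with p_i = f_i/53:
  p = 20/53 = 0.377358: log2(p) = -1.405992, -p*log2(p) = 0.530563
  p = 8/53 = 0.150943: log2(p) = -2.727920, -p*log2(p) = 0.411762
  p = 11/53 = 0.207547: log2(p) = -2.268489, -p*log2(p) = 0.470818
  p = 14/53 = 0.264151: log2(p) = -1.920566, -p*log2(p) = 0.507319
H = 0.530563 + 0.411762 + 0.470818 + 0.507319 = 1.920462

H = 1.9205 bits/symbol


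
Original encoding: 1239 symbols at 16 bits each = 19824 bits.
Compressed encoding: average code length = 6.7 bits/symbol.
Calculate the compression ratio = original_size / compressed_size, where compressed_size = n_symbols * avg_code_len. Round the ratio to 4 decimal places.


original_size = n_symbols * orig_bits = 1239 * 16 = 19824 bits
compressed_size = n_symbols * avg_code_len = 1239 * 6.7 = 8301.3 bits
ratio = original_size / compressed_size = 19824 / 8301.3 = 2.3881

Compression ratio = 2.3881


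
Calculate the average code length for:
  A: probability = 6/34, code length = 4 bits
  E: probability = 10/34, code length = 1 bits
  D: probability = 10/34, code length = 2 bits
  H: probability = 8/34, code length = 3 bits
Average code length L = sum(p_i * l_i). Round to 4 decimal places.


Weighted contributions p_i * l_i:
  A: (6/34) * 4 = 24/34
  E: (10/34) * 1 = 10/34
  D: (10/34) * 2 = 20/34
  H: (8/34) * 3 = 24/34
Sum = (24 + 10 + 20 + 24)/34 = 78/34

L = 78/34 = 2.2941 bits/symbol


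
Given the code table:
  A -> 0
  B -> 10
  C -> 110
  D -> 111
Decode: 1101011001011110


Decoding:
110 -> C
10 -> B
110 -> C
0 -> A
10 -> B
111 -> D
10 -> B


Result: CBCABDB


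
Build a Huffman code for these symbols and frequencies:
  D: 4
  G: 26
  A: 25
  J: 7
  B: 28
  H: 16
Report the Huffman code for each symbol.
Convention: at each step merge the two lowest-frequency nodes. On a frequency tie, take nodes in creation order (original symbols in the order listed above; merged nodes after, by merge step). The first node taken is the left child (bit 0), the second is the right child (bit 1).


Huffman tree construction:
Step 1: Merge D(4) + J(7) = 11
Step 2: Merge (D+J)(11) + H(16) = 27
Step 3: Merge A(25) + G(26) = 51
Step 4: Merge ((D+J)+H)(27) + B(28) = 55
Step 5: Merge (A+G)(51) + (((D+J)+H)+B)(55) = 106
Read each symbol's code off the tree from the root (left child = 0, right child = 1).

Codes:
  D: 1000 (length 4)
  G: 01 (length 2)
  A: 00 (length 2)
  J: 1001 (length 4)
  B: 11 (length 2)
  H: 101 (length 3)
Average code length: 250/106 = 2.3585 bits/symbol


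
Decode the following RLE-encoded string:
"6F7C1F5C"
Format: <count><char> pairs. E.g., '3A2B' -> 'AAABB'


Expanding each <count><char> pair:
  6F -> 'FFFFFF'
  7C -> 'CCCCCCC'
  1F -> 'F'
  5C -> 'CCCCC'

Decoded = FFFFFFCCCCCCCFCCCCC


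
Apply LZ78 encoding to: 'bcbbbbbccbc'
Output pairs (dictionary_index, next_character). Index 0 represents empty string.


LZ78 encoding steps:
Dictionary: {0: ''}
Step 1: w='' (idx 0), next='b' -> output (0, 'b'), add 'b' as idx 1
Step 2: w='' (idx 0), next='c' -> output (0, 'c'), add 'c' as idx 2
Step 3: w='b' (idx 1), next='b' -> output (1, 'b'), add 'bb' as idx 3
Step 4: w='bb' (idx 3), next='b' -> output (3, 'b'), add 'bbb' as idx 4
Step 5: w='c' (idx 2), next='c' -> output (2, 'c'), add 'cc' as idx 5
Step 6: w='b' (idx 1), next='c' -> output (1, 'c'), add 'bc' as idx 6


Encoded: [(0, 'b'), (0, 'c'), (1, 'b'), (3, 'b'), (2, 'c'), (1, 'c')]


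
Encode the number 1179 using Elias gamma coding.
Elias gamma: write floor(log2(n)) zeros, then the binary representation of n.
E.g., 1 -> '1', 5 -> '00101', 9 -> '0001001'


num_bits = floor(log2(1179)) + 1 = 11
leading_zeros = num_bits - 1 = 10
binary(1179) = 10010011011

Elias gamma(1179) = '0000000000' + '10010011011' = 000000000010010011011 (21 bits)


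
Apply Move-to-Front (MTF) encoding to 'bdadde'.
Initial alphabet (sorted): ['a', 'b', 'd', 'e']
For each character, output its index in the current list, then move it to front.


MTF encoding:
'b': index 1 in ['a', 'b', 'd', 'e'] -> ['b', 'a', 'd', 'e']
'd': index 2 in ['b', 'a', 'd', 'e'] -> ['d', 'b', 'a', 'e']
'a': index 2 in ['d', 'b', 'a', 'e'] -> ['a', 'd', 'b', 'e']
'd': index 1 in ['a', 'd', 'b', 'e'] -> ['d', 'a', 'b', 'e']
'd': index 0 in ['d', 'a', 'b', 'e'] -> ['d', 'a', 'b', 'e']
'e': index 3 in ['d', 'a', 'b', 'e'] -> ['e', 'd', 'a', 'b']


Output: [1, 2, 2, 1, 0, 3]


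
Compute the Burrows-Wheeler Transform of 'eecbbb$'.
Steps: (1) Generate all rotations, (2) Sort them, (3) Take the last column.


Rotations (sorted):
  0: $eecbbb -> last char: b
  1: b$eecbb -> last char: b
  2: bb$eecb -> last char: b
  3: bbb$eec -> last char: c
  4: cbbb$ee -> last char: e
  5: ecbbb$e -> last char: e
  6: eecbbb$ -> last char: $


BWT = bbbcee$


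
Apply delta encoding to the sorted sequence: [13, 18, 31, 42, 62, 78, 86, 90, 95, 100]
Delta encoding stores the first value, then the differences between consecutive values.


First value: 13
Deltas:
  18 - 13 = 5
  31 - 18 = 13
  42 - 31 = 11
  62 - 42 = 20
  78 - 62 = 16
  86 - 78 = 8
  90 - 86 = 4
  95 - 90 = 5
  100 - 95 = 5


Delta encoded: [13, 5, 13, 11, 20, 16, 8, 4, 5, 5]


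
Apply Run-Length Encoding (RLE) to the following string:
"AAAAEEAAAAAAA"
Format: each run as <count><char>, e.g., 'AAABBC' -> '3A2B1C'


Scanning runs left to right:
  i=0: run of 'A' x 4 -> '4A'
  i=4: run of 'E' x 2 -> '2E'
  i=6: run of 'A' x 7 -> '7A'

RLE = 4A2E7A


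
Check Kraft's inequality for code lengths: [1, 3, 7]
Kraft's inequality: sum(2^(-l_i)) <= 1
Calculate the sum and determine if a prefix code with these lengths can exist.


Sum = 2^(-1) + 2^(-3) + 2^(-7)
    = 0.5 + 0.125 + 0.0078125
    = 81/128 = 0.6328125
Since 0.6328125 <= 1, Kraft's inequality IS satisfied.
A prefix code with these lengths CAN exist.

Kraft sum = 0.6328125. Satisfied.


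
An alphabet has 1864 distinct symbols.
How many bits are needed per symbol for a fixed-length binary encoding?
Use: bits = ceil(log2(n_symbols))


log2(1864) = 10.8642
Bracket: 2^10 = 1024 < 1864 <= 2^11 = 2048
So ceil(log2(1864)) = 11

bits = ceil(log2(1864)) = ceil(10.8642) = 11 bits


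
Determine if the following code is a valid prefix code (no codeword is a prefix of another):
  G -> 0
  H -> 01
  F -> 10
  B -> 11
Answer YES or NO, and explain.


Checking each pair (does one codeword prefix another?):
  G='0' vs H='01': prefix -- VIOLATION

NO -- this is NOT a valid prefix code. G (0) is a prefix of H (01).


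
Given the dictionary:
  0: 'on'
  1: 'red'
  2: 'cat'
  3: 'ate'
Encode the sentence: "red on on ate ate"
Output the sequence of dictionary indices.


Look up each word in the dictionary:
  'red' -> 1
  'on' -> 0
  'on' -> 0
  'ate' -> 3
  'ate' -> 3

Encoded: [1, 0, 0, 3, 3]


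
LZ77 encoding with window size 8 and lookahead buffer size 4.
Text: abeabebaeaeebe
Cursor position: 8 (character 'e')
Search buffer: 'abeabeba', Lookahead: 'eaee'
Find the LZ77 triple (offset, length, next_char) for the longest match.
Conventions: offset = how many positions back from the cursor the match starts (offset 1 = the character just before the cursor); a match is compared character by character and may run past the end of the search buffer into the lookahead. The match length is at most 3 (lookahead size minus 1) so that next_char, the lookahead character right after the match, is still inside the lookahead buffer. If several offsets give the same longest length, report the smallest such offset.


Try each offset into the search buffer:
  offset=1 (pos 7, char 'a'): match length 0
  offset=2 (pos 6, char 'b'): match length 0
  offset=3 (pos 5, char 'e'): match length 1
  offset=4 (pos 4, char 'b'): match length 0
  offset=5 (pos 3, char 'a'): match length 0
  offset=6 (pos 2, char 'e'): match length 2
  offset=7 (pos 1, char 'b'): match length 0
  offset=8 (pos 0, char 'a'): match length 0
Longest match has length 2 at offset 6.
next_char = character at position 8 + 2 = 10 -> 'e'

Best match: offset=6, length=2 (matching 'ea' starting at position 2)
LZ77 triple: (6, 2, 'e')


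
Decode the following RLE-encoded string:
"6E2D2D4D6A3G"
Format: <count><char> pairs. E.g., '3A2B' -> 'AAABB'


Expanding each <count><char> pair:
  6E -> 'EEEEEE'
  2D -> 'DD'
  2D -> 'DD'
  4D -> 'DDDD'
  6A -> 'AAAAAA'
  3G -> 'GGG'

Decoded = EEEEEEDDDDDDDDAAAAAAGGG
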